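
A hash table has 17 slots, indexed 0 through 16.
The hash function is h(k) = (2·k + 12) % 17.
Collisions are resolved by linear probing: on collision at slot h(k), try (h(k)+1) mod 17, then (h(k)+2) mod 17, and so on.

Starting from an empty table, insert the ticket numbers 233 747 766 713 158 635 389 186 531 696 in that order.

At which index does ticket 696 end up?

Insert 233: h=2, slot 2 empty => index 2.
Insert 747: h=10, slot 10 empty => index 10.
Insert 766: h=14, slot 14 empty => index 14.
Insert 713: h=10, slot 10 occupied => index 11.
Insert 158: h=5, slot 5 empty => index 5.
Insert 635: h=7, slot 7 empty => index 7.
Insert 389: h=8, slot 8 empty => index 8.
Insert 186: h=10, slots 10,11 occupied => index 12.
Insert 531: h=3, slot 3 empty => index 3.
Insert 696: h=10, slots 10,11,12 occupied => index 13.
Table: [_, _, 233, 531, _, 158, _, 635, 389, _, 747, 713, 186, 696, 766, _, _]

13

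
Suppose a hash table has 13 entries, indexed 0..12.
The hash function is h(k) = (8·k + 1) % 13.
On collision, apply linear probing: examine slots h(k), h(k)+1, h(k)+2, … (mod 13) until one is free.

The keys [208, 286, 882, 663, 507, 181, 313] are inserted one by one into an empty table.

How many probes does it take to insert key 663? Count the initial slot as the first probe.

208: h=1 => slot 1
286: h=1, probe 1,2 => slot 2
882: h=11 => slot 11
663: h=1, probe 1,2,3 => slot 3
507: h=1, probe 1,2,3,4 => slot 4
181: h=6 => slot 6
313: h=9 => slot 9
Table: [∅, 208, 286, 663, 507, ∅, 181, ∅, ∅, 313, ∅, 882, ∅]

3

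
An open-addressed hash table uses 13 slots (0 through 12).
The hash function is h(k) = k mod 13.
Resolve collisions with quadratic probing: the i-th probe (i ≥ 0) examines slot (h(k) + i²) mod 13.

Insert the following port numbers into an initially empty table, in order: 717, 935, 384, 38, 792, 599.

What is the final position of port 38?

Insert 717: h=2, slot 2 empty => index 2.
Insert 935: h=12, slot 12 empty => index 12.
Insert 384: h=7, slot 7 empty => index 7.
Insert 38: h=12, slot 12 occupied => index 0.
Insert 792: h=12, slots 12,0 occupied => index 3.
Insert 599: h=1, slot 1 empty => index 1.
Table: [38, 599, 717, 792, _, _, _, 384, _, _, _, _, 935]

0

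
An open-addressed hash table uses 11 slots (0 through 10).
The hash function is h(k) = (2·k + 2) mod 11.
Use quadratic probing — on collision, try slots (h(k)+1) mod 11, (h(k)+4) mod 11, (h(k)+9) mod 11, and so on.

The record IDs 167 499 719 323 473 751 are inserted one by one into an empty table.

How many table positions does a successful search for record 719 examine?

2

167: h=6 → slot 6
499: h=10 → slot 10
719: h=10, probe 10,0 → slot 0
323: h=10, probe 10,0,3 → slot 3
473: h=2 → slot 2
751: h=8 → slot 8
Table: [719, ∅, 473, 323, ∅, ∅, 167, ∅, 751, ∅, 499]
Lookup 719: h=10, probe 10,0 → found at 0.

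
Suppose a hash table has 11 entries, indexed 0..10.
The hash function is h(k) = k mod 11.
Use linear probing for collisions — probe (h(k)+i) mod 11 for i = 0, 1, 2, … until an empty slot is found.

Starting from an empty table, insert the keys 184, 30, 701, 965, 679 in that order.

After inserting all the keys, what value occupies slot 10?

184: h=8 -> slot 8
30: h=8, probe 8,9 -> slot 9
701: h=8, probe 8,9,10 -> slot 10
965: h=8, probe 8,9,10,0 -> slot 0
679: h=8, probe 8,9,10,0,1 -> slot 1
Table: [965, 679, _, _, _, _, _, _, 184, 30, 701]

701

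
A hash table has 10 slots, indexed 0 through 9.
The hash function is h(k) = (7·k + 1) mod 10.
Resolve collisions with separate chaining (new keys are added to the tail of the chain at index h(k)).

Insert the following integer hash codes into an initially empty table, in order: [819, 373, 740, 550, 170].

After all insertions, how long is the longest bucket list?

3

Insert 819: h=4, bucket 4 empty → new chain.
Insert 373: h=2, bucket 2 empty → new chain.
Insert 740: h=1, bucket 1 empty → new chain.
Insert 550: h=1, bucket 1 nonempty → append to chain.
Insert 170: h=1, bucket 1 nonempty → append to chain.
Final buckets:
0: -
1: 740 -> 550 -> 170
2: 373
3: -
4: 819
5: -
6: -
7: -
8: -
9: -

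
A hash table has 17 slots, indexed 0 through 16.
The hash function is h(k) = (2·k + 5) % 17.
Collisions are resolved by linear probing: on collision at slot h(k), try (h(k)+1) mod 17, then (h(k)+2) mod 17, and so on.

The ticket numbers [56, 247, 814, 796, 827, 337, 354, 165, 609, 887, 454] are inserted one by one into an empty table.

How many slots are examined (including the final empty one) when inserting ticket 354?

Insert 56: h=15, slot 15 empty -> index 15.
Insert 247: h=6, slot 6 empty -> index 6.
Insert 814: h=1, slot 1 empty -> index 1.
Insert 796: h=16, slot 16 empty -> index 16.
Insert 827: h=10, slot 10 empty -> index 10.
Insert 337: h=16, slot 16 occupied -> index 0.
Insert 354: h=16, slots 16,0,1 occupied -> index 2.
Insert 165: h=12, slot 12 empty -> index 12.
Insert 609: h=16, slots 16,0,1,2 occupied -> index 3.
Insert 887: h=11, slot 11 empty -> index 11.
Insert 454: h=12, slot 12 occupied -> index 13.
Table: [337, 814, 354, 609, _, _, 247, _, _, _, 827, 887, 165, 454, _, 56, 796]

4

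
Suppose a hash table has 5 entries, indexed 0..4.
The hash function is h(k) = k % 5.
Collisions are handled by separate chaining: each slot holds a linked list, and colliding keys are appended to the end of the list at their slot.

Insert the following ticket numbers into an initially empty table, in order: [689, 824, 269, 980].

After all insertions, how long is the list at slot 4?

689 → bucket 4
824 → bucket 4 (collision)
269 → bucket 4 (collision)
980 → bucket 0
Final buckets:
0: 980
1: _
2: _
3: _
4: 689 -> 824 -> 269

3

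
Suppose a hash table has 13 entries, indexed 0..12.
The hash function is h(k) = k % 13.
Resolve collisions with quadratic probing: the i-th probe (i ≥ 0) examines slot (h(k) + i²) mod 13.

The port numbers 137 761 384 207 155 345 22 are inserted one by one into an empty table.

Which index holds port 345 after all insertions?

3

Insert 137: h=7, slot 7 empty => index 7.
Insert 761: h=7, slot 7 occupied => index 8.
Insert 384: h=7, slots 7,8 occupied => index 11.
Insert 207: h=12, slot 12 empty => index 12.
Insert 155: h=12, slot 12 occupied => index 0.
Insert 345: h=7, slots 7,8,11 occupied => index 3.
Insert 22: h=9, slot 9 empty => index 9.
Table: [155, —, —, 345, —, —, —, 137, 761, 22, —, 384, 207]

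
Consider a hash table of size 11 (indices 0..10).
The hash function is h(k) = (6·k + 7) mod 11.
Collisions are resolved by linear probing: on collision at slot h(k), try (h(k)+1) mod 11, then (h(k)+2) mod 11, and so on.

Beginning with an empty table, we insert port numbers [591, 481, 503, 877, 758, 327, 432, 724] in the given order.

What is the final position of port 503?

2

Insert 591: h=0, slot 0 empty -> index 0.
Insert 481: h=0, slot 0 occupied -> index 1.
Insert 503: h=0, slots 0,1 occupied -> index 2.
Insert 877: h=0, slots 0,1,2 occupied -> index 3.
Insert 758: h=1, slots 1,2,3 occupied -> index 4.
Insert 327: h=0, slots 0,1,2,3,4 occupied -> index 5.
Insert 432: h=3, slots 3,4,5 occupied -> index 6.
Insert 724: h=6, slot 6 occupied -> index 7.
Table: [591, 481, 503, 877, 758, 327, 432, 724, —, —, —]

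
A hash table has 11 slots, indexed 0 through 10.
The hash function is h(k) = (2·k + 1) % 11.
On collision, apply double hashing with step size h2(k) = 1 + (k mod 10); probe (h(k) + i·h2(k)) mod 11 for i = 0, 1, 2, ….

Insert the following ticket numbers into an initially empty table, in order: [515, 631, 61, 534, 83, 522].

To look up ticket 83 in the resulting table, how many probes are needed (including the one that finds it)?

Insert 515: h=8, slot 8 empty → index 8.
Insert 631: h=9, slot 9 empty → index 9.
Insert 61: h=2, slot 2 empty → index 2.
Insert 534: h=2, h2=5, slot 2 occupied → index 7.
Insert 83: h=2, h2=4, slot 2 occupied → index 6.
Insert 522: h=0, slot 0 empty → index 0.
Table: [522, _, 61, _, _, _, 83, 534, 515, 631, _]
Lookup 83: h=2, h2=4, probe 2,6 → found at 6.

2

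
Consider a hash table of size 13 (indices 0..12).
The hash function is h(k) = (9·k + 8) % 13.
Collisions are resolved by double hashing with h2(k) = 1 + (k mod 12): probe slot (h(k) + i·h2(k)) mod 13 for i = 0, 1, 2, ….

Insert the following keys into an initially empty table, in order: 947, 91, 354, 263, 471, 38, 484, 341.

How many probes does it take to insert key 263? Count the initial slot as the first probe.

Insert 947: h=3, slot 3 empty => index 3.
Insert 91: h=8, slot 8 empty => index 8.
Insert 354: h=9, slot 9 empty => index 9.
Insert 263: h=9, h2=12, slots 9,8 occupied => index 7.
Insert 471: h=9, h2=4, slot 9 occupied => index 0.
Insert 38: h=12, slot 12 empty => index 12.
Insert 484: h=9, h2=5, slot 9 occupied => index 1.
Insert 341: h=9, h2=6, slot 9 occupied => index 2.
Table: [471, 484, 341, 947, ∅, ∅, ∅, 263, 91, 354, ∅, ∅, 38]

3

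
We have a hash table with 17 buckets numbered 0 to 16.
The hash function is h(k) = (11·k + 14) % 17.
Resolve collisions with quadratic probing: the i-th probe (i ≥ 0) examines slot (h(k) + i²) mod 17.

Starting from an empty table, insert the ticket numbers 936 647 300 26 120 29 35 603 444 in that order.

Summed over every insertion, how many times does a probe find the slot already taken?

7

936 hashes to 8; slot 8 is free -> place at 8.
647 hashes to 8; 8 taken -> place at 9.
300 hashes to 16; slot 16 is free -> place at 16.
26 hashes to 11; slot 11 is free -> place at 11.
120 hashes to 8; 8,9 taken -> place at 12.
29 hashes to 10; slot 10 is free -> place at 10.
35 hashes to 8; 8,9,12 taken -> place at 0.
603 hashes to 0; 0 taken -> place at 1.
444 hashes to 2; slot 2 is free -> place at 2.
Table: [35, 603, 444, —, —, —, —, —, 936, 647, 29, 26, 120, —, —, —, 300]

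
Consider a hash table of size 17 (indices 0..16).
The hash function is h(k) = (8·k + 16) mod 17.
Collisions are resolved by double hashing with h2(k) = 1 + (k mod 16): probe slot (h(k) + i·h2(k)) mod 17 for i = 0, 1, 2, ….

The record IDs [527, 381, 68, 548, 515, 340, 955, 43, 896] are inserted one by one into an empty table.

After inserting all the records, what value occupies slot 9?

68

Insert 527: h=16, slot 16 empty → index 16.
Insert 381: h=4, slot 4 empty → index 4.
Insert 68: h=16, h2=5, slots 16,4 occupied → index 9.
Insert 548: h=14, slot 14 empty → index 14.
Insert 515: h=5, slot 5 empty → index 5.
Insert 340: h=16, h2=5, slots 16,4,9,14 occupied → index 2.
Insert 955: h=6, slot 6 empty → index 6.
Insert 43: h=3, slot 3 empty → index 3.
Insert 896: h=10, slot 10 empty → index 10.
Table: [., ., 340, 43, 381, 515, 955, ., ., 68, 896, ., ., ., 548, ., 527]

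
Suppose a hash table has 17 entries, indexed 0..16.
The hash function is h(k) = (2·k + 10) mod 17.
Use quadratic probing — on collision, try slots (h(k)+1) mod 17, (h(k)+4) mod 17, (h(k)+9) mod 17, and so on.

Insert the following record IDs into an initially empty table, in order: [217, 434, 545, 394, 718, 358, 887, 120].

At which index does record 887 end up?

Insert 217: h=2, slot 2 empty => index 2.
Insert 434: h=11, slot 11 empty => index 11.
Insert 545: h=12, slot 12 empty => index 12.
Insert 394: h=16, slot 16 empty => index 16.
Insert 718: h=1, slot 1 empty => index 1.
Insert 358: h=12, slot 12 occupied => index 13.
Insert 887: h=16, slot 16 occupied => index 0.
Insert 120: h=12, slots 12,13,16 occupied => index 4.
Table: [887, 718, 217, ∅, 120, ∅, ∅, ∅, ∅, ∅, ∅, 434, 545, 358, ∅, ∅, 394]

0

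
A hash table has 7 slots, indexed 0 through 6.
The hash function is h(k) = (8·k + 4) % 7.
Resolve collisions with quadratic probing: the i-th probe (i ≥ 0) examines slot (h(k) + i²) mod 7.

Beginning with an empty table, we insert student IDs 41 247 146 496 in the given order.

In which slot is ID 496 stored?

41: h=3 => slot 3
247: h=6 => slot 6
146: h=3, probe 3,4 => slot 4
496: h=3, probe 3,4,0 => slot 0
Table: [496, ., ., 41, 146, ., 247]

0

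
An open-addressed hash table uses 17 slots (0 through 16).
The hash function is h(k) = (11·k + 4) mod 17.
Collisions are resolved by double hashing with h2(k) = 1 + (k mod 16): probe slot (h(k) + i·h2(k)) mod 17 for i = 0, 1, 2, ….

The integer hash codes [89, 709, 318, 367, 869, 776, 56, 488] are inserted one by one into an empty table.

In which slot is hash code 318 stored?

Insert 89: h=14, slot 14 empty -> index 14.
Insert 709: h=0, slot 0 empty -> index 0.
Insert 318: h=0, h2=15, slot 0 occupied -> index 15.
Insert 367: h=12, slot 12 empty -> index 12.
Insert 869: h=9, slot 9 empty -> index 9.
Insert 776: h=6, slot 6 empty -> index 6.
Insert 56: h=8, slot 8 empty -> index 8.
Insert 488: h=0, h2=9, slots 0,9 occupied -> index 1.
Table: [709, 488, ., ., ., ., 776, ., 56, 869, ., ., 367, ., 89, 318, .]

15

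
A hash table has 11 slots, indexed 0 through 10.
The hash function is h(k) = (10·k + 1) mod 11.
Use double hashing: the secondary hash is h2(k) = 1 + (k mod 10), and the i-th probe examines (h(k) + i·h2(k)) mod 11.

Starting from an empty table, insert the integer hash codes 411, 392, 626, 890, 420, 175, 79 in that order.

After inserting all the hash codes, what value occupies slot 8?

411 hashes to 8; slot 8 is free -> place at 8.
392 hashes to 5; slot 5 is free -> place at 5.
626 hashes to 2; slot 2 is free -> place at 2.
890 hashes to 2, h2=1; 2 taken -> place at 3.
420 hashes to 10; slot 10 is free -> place at 10.
175 hashes to 2, h2=6; 2,8,3 taken -> place at 9.
79 hashes to 10, h2=10; 10,9,8 taken -> place at 7.
Table: [—, —, 626, 890, —, 392, —, 79, 411, 175, 420]

411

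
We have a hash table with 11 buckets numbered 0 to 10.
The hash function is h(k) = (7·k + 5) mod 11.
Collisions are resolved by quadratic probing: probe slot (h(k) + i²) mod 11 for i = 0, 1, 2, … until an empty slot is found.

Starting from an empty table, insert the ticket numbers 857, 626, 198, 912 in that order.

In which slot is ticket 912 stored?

857 hashes to 9; slot 9 is free → place at 9.
626 hashes to 9; 9 taken → place at 10.
198 hashes to 5; slot 5 is free → place at 5.
912 hashes to 9; 9,10 taken → place at 2.
Table: [_, _, 912, _, _, 198, _, _, _, 857, 626]

2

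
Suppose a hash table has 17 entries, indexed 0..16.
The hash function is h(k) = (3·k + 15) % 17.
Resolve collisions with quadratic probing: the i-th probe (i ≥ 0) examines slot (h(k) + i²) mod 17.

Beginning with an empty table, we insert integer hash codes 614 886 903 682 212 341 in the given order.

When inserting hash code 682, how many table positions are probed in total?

614 hashes to 4; slot 4 is free → place at 4.
886 hashes to 4; 4 taken → place at 5.
903 hashes to 4; 4,5 taken → place at 8.
682 hashes to 4; 4,5,8 taken → place at 13.
212 hashes to 5; 5 taken → place at 6.
341 hashes to 1; slot 1 is free → place at 1.
Table: [—, 341, —, —, 614, 886, 212, —, 903, —, —, —, —, 682, —, —, —]

4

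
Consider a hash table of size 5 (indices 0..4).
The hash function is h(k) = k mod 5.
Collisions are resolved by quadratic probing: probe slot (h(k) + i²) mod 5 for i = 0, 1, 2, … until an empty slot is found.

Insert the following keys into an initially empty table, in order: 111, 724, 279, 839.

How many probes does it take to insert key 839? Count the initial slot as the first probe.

111 hashes to 1; slot 1 is free => place at 1.
724 hashes to 4; slot 4 is free => place at 4.
279 hashes to 4; 4 taken => place at 0.
839 hashes to 4; 4,0 taken => place at 3.
Table: [279, 111, -, 839, 724]

3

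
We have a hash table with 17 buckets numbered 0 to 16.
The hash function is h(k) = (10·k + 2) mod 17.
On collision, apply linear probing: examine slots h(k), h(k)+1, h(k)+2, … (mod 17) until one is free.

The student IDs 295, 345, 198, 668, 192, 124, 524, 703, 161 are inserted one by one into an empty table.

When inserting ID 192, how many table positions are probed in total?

295: h=11 => slot 11
345: h=1 => slot 1
198: h=10 => slot 10
668: h=1, probe 1,2 => slot 2
192: h=1, probe 1,2,3 => slot 3
124: h=1, probe 1,2,3,4 => slot 4
524: h=6 => slot 6
703: h=11, probe 11,12 => slot 12
161: h=14 => slot 14
Table: [., 345, 668, 192, 124, ., 524, ., ., ., 198, 295, 703, ., 161, ., .]

3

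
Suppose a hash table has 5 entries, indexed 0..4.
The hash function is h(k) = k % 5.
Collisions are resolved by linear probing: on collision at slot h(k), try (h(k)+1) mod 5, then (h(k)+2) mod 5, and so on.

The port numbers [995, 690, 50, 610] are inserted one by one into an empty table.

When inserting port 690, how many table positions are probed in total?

995: h=0 -> slot 0
690: h=0, probe 0,1 -> slot 1
50: h=0, probe 0,1,2 -> slot 2
610: h=0, probe 0,1,2,3 -> slot 3
Table: [995, 690, 50, 610, -]

2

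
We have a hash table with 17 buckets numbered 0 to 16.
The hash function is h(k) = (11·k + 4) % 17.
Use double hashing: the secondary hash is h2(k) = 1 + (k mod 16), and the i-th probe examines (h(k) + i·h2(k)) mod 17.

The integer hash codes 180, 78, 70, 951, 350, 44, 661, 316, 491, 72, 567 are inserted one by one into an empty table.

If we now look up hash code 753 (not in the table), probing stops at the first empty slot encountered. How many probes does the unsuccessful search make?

7

Insert 180: h=12, slot 12 empty → index 12.
Insert 78: h=12, h2=15, slot 12 occupied → index 10.
Insert 70: h=9, slot 9 empty → index 9.
Insert 951: h=10, h2=8, slot 10 occupied → index 1.
Insert 350: h=12, h2=15, slots 12,10 occupied → index 8.
Insert 44: h=12, h2=13, slots 12,8 occupied → index 4.
Insert 661: h=16, slot 16 empty → index 16.
Insert 316: h=12, h2=13, slots 12,8,4 occupied → index 0.
Insert 491: h=16, h2=12, slot 16 occupied → index 11.
Insert 72: h=14, slot 14 empty → index 14.
Insert 567: h=2, slot 2 empty → index 2.
Table: [316, 951, 567, -, 44, -, -, -, 350, 70, 78, 491, 180, -, 72, -, 661]
Lookup 753: h=8, h2=2, probe 8,10,12,14,16,1,3 → slot 3 empty, not found.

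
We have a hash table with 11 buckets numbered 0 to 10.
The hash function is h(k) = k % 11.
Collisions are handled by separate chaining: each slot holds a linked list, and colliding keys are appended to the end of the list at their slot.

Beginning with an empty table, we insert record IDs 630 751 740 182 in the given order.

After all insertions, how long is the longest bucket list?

630 -> bucket 3
751 -> bucket 3 (collision)
740 -> bucket 3 (collision)
182 -> bucket 6
Final buckets:
0: _
1: _
2: _
3: 630 -> 751 -> 740
4: _
5: _
6: 182
7: _
8: _
9: _
10: _

3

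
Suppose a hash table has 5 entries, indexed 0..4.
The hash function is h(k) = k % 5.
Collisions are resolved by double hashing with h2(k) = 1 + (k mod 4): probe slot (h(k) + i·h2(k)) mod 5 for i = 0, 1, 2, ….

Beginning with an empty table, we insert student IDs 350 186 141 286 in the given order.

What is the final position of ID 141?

3

350 hashes to 0; slot 0 is free → place at 0.
186 hashes to 1; slot 1 is free → place at 1.
141 hashes to 1, h2=2; 1 taken → place at 3.
286 hashes to 1, h2=3; 1 taken → place at 4.
Table: [350, 186, —, 141, 286]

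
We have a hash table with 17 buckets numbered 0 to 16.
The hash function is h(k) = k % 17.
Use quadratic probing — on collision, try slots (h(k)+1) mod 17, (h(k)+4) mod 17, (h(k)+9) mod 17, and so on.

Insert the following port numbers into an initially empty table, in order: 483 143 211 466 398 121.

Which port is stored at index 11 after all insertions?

211

483 hashes to 7; slot 7 is free → place at 7.
143 hashes to 7; 7 taken → place at 8.
211 hashes to 7; 7,8 taken → place at 11.
466 hashes to 7; 7,8,11 taken → place at 16.
398 hashes to 7; 7,8,11,16 taken → place at 6.
121 hashes to 2; slot 2 is free → place at 2.
Table: [-, -, 121, -, -, -, 398, 483, 143, -, -, 211, -, -, -, -, 466]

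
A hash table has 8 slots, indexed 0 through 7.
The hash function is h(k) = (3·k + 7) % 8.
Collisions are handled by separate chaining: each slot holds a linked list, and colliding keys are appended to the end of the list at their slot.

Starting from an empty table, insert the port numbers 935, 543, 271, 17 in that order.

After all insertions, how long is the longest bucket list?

3

935 -> bucket 4
543 -> bucket 4 (collision)
271 -> bucket 4 (collision)
17 -> bucket 2
Final buckets:
0: -
1: -
2: 17
3: -
4: 935 -> 543 -> 271
5: -
6: -
7: -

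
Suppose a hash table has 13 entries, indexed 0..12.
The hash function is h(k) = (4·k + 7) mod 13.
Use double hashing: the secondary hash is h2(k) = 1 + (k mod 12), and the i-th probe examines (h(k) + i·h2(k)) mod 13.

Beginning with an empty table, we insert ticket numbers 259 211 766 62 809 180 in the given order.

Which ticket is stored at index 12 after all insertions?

809

259 hashes to 3; slot 3 is free -> place at 3.
211 hashes to 6; slot 6 is free -> place at 6.
766 hashes to 3, h2=11; 3 taken -> place at 1.
62 hashes to 8; slot 8 is free -> place at 8.
809 hashes to 6, h2=6; 6 taken -> place at 12.
180 hashes to 12, h2=1; 12 taken -> place at 0.
Table: [180, 766, _, 259, _, _, 211, _, 62, _, _, _, 809]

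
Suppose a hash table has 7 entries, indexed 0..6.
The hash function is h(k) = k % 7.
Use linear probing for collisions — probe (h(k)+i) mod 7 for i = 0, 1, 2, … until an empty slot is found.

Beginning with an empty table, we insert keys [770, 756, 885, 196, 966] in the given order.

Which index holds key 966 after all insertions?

4

770 hashes to 0; slot 0 is free → place at 0.
756 hashes to 0; 0 taken → place at 1.
885 hashes to 3; slot 3 is free → place at 3.
196 hashes to 0; 0,1 taken → place at 2.
966 hashes to 0; 0,1,2,3 taken → place at 4.
Table: [770, 756, 196, 885, 966, -, -]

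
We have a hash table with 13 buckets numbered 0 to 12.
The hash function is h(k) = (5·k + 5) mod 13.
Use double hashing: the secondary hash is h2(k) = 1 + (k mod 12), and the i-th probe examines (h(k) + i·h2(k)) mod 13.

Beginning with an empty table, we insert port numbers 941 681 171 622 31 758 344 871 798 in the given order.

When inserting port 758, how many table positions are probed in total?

3

941: h=4 → slot 4
681: h=4, h2=10, probe 4,1 → slot 1
171: h=2 → slot 2
622: h=8 → slot 8
31: h=4, h2=8, probe 4,12 → slot 12
758: h=12, h2=3, probe 12,2,5 → slot 5
344: h=9 → slot 9
871: h=5, h2=8, probe 5,0 → slot 0
798: h=4, h2=7, probe 4,11 → slot 11
Table: [871, 681, 171, ∅, 941, 758, ∅, ∅, 622, 344, ∅, 798, 31]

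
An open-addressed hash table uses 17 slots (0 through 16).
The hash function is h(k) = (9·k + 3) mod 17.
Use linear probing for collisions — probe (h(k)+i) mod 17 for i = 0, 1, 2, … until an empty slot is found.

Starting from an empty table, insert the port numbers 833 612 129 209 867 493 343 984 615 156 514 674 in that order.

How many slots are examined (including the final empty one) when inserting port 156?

4

833 hashes to 3; slot 3 is free => place at 3.
612 hashes to 3; 3 taken => place at 4.
129 hashes to 8; slot 8 is free => place at 8.
209 hashes to 14; slot 14 is free => place at 14.
867 hashes to 3; 3,4 taken => place at 5.
493 hashes to 3; 3,4,5 taken => place at 6.
343 hashes to 13; slot 13 is free => place at 13.
984 hashes to 2; slot 2 is free => place at 2.
615 hashes to 13; 13,14 taken => place at 15.
156 hashes to 13; 13,14,15 taken => place at 16.
514 hashes to 5; 5,6 taken => place at 7.
674 hashes to 0; slot 0 is free => place at 0.
Table: [674, ., 984, 833, 612, 867, 493, 514, 129, ., ., ., ., 343, 209, 615, 156]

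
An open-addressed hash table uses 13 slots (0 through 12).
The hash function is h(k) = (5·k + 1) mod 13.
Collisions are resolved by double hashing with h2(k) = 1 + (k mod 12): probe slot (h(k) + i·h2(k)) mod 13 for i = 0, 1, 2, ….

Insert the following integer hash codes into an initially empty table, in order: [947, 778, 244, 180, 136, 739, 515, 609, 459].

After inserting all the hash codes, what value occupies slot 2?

Insert 947: h=4, slot 4 empty -> index 4.
Insert 778: h=4, h2=11, slot 4 occupied -> index 2.
Insert 244: h=12, slot 12 empty -> index 12.
Insert 180: h=4, h2=1, slot 4 occupied -> index 5.
Insert 136: h=5, h2=5, slot 5 occupied -> index 10.
Insert 739: h=4, h2=8, slots 4,12 occupied -> index 7.
Insert 515: h=2, h2=12, slot 2 occupied -> index 1.
Insert 609: h=4, h2=10, slots 4,1 occupied -> index 11.
Insert 459: h=8, slot 8 empty -> index 8.
Table: [-, 515, 778, -, 947, 180, -, 739, 459, -, 136, 609, 244]

778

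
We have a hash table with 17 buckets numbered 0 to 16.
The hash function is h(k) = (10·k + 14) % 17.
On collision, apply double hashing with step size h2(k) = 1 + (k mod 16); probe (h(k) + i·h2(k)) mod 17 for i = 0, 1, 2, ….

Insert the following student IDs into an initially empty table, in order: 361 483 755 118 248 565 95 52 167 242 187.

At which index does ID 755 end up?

7

361: h=3 => slot 3
483: h=16 => slot 16
755: h=16, h2=4, probe 16,3,7 => slot 7
118: h=4 => slot 4
248: h=12 => slot 12
565: h=3, h2=6, probe 3,9 => slot 9
95: h=12, h2=16, probe 12,11 => slot 11
52: h=7, h2=5, probe 7,12,0 => slot 0
167: h=1 => slot 1
242: h=3, h2=3, probe 3,6 => slot 6
187: h=14 => slot 14
Table: [52, 167, ∅, 361, 118, ∅, 242, 755, ∅, 565, ∅, 95, 248, ∅, 187, ∅, 483]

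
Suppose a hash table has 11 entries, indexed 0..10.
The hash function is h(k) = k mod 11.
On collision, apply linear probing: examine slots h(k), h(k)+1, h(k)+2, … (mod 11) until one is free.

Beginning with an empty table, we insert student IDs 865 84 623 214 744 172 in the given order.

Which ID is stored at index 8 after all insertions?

865: h=7 → slot 7
84: h=7, probe 7,8 → slot 8
623: h=7, probe 7,8,9 → slot 9
214: h=5 → slot 5
744: h=7, probe 7,8,9,10 → slot 10
172: h=7, probe 7,8,9,10,0 → slot 0
Table: [172, —, —, —, —, 214, —, 865, 84, 623, 744]

84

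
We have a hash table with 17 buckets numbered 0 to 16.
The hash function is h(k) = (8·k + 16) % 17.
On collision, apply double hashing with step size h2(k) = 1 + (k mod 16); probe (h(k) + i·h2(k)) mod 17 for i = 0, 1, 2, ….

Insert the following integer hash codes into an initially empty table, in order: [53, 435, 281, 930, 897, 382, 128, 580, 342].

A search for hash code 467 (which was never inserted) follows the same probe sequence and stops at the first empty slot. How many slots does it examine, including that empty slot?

Insert 53: h=15, slot 15 empty -> index 15.
Insert 435: h=11, slot 11 empty -> index 11.
Insert 281: h=3, slot 3 empty -> index 3.
Insert 930: h=10, slot 10 empty -> index 10.
Insert 897: h=1, slot 1 empty -> index 1.
Insert 382: h=12, slot 12 empty -> index 12.
Insert 128: h=3, h2=1, slot 3 occupied -> index 4.
Insert 580: h=15, h2=5, slots 15,3 occupied -> index 8.
Insert 342: h=15, h2=7, slot 15 occupied -> index 5.
Table: [-, 897, -, 281, 128, 342, -, -, 580, -, 930, 435, 382, -, -, 53, -]
Lookup 467: h=12, h2=4, probe 12,16 → slot 16 empty, not found.

2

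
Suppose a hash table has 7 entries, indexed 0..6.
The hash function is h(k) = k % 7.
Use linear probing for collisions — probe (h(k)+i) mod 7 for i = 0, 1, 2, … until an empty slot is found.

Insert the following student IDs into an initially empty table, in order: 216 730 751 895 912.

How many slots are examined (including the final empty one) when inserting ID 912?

3

Insert 216: h=6, slot 6 empty => index 6.
Insert 730: h=2, slot 2 empty => index 2.
Insert 751: h=2, slot 2 occupied => index 3.
Insert 895: h=6, slot 6 occupied => index 0.
Insert 912: h=2, slots 2,3 occupied => index 4.
Table: [895, _, 730, 751, 912, _, 216]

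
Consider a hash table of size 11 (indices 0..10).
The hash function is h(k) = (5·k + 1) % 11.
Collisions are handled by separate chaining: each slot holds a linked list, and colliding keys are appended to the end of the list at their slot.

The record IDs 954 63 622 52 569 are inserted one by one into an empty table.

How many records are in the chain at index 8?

4

Insert 954: h=8, bucket 8 empty -> new chain.
Insert 63: h=8, bucket 8 nonempty -> append to chain.
Insert 622: h=9, bucket 9 empty -> new chain.
Insert 52: h=8, bucket 8 nonempty -> append to chain.
Insert 569: h=8, bucket 8 nonempty -> append to chain.
Final buckets:
0: ∅
1: ∅
2: ∅
3: ∅
4: ∅
5: ∅
6: ∅
7: ∅
8: 954 -> 63 -> 52 -> 569
9: 622
10: ∅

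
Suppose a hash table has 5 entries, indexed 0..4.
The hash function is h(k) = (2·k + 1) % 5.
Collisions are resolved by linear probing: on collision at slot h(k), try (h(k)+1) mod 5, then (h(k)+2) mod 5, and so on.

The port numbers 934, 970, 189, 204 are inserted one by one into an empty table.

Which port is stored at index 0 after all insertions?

934 hashes to 4; slot 4 is free → place at 4.
970 hashes to 1; slot 1 is free → place at 1.
189 hashes to 4; 4 taken → place at 0.
204 hashes to 4; 4,0,1 taken → place at 2.
Table: [189, 970, 204, ∅, 934]

189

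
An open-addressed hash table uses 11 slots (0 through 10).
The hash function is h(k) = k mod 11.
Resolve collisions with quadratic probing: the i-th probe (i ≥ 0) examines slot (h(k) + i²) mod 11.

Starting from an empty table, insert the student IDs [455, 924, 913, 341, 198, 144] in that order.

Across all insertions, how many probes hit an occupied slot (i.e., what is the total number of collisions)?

455 hashes to 4; slot 4 is free → place at 4.
924 hashes to 0; slot 0 is free → place at 0.
913 hashes to 0; 0 taken → place at 1.
341 hashes to 0; 0,1,4 taken → place at 9.
198 hashes to 0; 0,1,4,9 taken → place at 5.
144 hashes to 1; 1 taken → place at 2.
Table: [924, 913, 144, -, 455, 198, -, -, -, 341, -]

9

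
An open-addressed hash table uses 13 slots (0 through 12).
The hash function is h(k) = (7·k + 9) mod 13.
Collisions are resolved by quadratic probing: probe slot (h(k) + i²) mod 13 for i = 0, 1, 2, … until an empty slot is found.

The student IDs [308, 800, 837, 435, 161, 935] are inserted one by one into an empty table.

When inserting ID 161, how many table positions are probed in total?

308: h=7 -> slot 7
800: h=6 -> slot 6
837: h=5 -> slot 5
435: h=12 -> slot 12
161: h=5, probe 5,6,9 -> slot 9
935: h=2 -> slot 2
Table: [—, —, 935, —, —, 837, 800, 308, —, 161, —, —, 435]

3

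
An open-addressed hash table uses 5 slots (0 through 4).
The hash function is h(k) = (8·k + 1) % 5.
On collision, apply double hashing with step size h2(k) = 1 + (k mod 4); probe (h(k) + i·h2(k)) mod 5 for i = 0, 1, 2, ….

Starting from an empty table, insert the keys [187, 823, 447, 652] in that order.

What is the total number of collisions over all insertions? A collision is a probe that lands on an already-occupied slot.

2

187: h=2 -> slot 2
823: h=0 -> slot 0
447: h=2, h2=4, probe 2,1 -> slot 1
652: h=2, h2=1, probe 2,3 -> slot 3
Table: [823, 447, 187, 652, _]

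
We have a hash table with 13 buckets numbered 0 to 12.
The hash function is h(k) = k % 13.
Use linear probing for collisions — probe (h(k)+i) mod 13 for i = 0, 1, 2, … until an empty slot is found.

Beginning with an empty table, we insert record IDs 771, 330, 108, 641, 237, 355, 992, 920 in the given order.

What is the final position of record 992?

771: h=4 → slot 4
330: h=5 → slot 5
108: h=4, probe 4,5,6 → slot 6
641: h=4, probe 4,5,6,7 → slot 7
237: h=3 → slot 3
355: h=4, probe 4,5,6,7,8 → slot 8
992: h=4, probe 4,5,6,7,8,9 → slot 9
920: h=10 → slot 10
Table: [_, _, _, 237, 771, 330, 108, 641, 355, 992, 920, _, _]

9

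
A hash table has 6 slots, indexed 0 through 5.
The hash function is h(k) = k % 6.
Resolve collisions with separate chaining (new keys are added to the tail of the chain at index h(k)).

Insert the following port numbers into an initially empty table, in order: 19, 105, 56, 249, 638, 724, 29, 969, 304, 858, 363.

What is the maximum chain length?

19 -> bucket 1
105 -> bucket 3
56 -> bucket 2
249 -> bucket 3 (collision)
638 -> bucket 2 (collision)
724 -> bucket 4
29 -> bucket 5
969 -> bucket 3 (collision)
304 -> bucket 4 (collision)
858 -> bucket 0
363 -> bucket 3 (collision)
Final buckets:
0: 858
1: 19
2: 56 -> 638
3: 105 -> 249 -> 969 -> 363
4: 724 -> 304
5: 29

4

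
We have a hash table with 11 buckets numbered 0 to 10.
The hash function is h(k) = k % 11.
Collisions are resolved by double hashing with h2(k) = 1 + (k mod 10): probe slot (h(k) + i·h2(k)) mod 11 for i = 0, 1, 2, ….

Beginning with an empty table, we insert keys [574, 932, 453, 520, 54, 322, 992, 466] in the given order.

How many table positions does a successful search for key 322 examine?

574: h=2 -> slot 2
932: h=8 -> slot 8
453: h=2, h2=4, probe 2,6 -> slot 6
520: h=3 -> slot 3
54: h=10 -> slot 10
322: h=3, h2=3, probe 3,6,9 -> slot 9
992: h=2, h2=3, probe 2,5 -> slot 5
466: h=4 -> slot 4
Table: [∅, ∅, 574, 520, 466, 992, 453, ∅, 932, 322, 54]
Lookup 322: h=3, h2=3, probe 3,6,9 → found at 9.

3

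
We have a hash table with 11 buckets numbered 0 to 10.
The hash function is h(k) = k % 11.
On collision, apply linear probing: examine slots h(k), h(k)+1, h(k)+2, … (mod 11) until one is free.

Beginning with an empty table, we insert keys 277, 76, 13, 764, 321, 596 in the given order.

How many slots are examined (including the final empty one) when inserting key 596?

5

Insert 277: h=2, slot 2 empty → index 2.
Insert 76: h=10, slot 10 empty → index 10.
Insert 13: h=2, slot 2 occupied → index 3.
Insert 764: h=5, slot 5 empty → index 5.
Insert 321: h=2, slots 2,3 occupied → index 4.
Insert 596: h=2, slots 2,3,4,5 occupied → index 6.
Table: [∅, ∅, 277, 13, 321, 764, 596, ∅, ∅, ∅, 76]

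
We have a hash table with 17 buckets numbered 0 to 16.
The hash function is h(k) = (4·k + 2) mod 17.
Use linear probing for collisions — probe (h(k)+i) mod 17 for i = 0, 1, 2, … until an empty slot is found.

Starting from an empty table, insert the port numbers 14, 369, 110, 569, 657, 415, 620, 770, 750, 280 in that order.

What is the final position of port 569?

1

14 hashes to 7; slot 7 is free → place at 7.
369 hashes to 16; slot 16 is free → place at 16.
110 hashes to 0; slot 0 is free → place at 0.
569 hashes to 0; 0 taken → place at 1.
657 hashes to 12; slot 12 is free → place at 12.
415 hashes to 13; slot 13 is free → place at 13.
620 hashes to 0; 0,1 taken → place at 2.
770 hashes to 5; slot 5 is free → place at 5.
750 hashes to 10; slot 10 is free → place at 10.
280 hashes to 0; 0,1,2 taken → place at 3.
Table: [110, 569, 620, 280, ∅, 770, ∅, 14, ∅, ∅, 750, ∅, 657, 415, ∅, ∅, 369]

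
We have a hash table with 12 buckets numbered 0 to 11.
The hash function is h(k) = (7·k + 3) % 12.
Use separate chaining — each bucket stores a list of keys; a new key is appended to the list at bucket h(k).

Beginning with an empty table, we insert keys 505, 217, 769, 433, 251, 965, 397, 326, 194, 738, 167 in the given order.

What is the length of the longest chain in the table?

505 -> bucket 10
217 -> bucket 10 (collision)
769 -> bucket 10 (collision)
433 -> bucket 10 (collision)
251 -> bucket 8
965 -> bucket 2
397 -> bucket 10 (collision)
326 -> bucket 5
194 -> bucket 5 (collision)
738 -> bucket 9
167 -> bucket 8 (collision)
Final buckets:
0: _
1: _
2: 965
3: _
4: _
5: 326 -> 194
6: _
7: _
8: 251 -> 167
9: 738
10: 505 -> 217 -> 769 -> 433 -> 397
11: _

5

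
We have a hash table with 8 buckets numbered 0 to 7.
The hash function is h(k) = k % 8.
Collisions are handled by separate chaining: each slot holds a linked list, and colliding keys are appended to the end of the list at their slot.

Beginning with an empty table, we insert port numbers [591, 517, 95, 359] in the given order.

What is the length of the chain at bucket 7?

3

591 → bucket 7
517 → bucket 5
95 → bucket 7 (collision)
359 → bucket 7 (collision)
Final buckets:
0: ∅
1: ∅
2: ∅
3: ∅
4: ∅
5: 517
6: ∅
7: 591 -> 95 -> 359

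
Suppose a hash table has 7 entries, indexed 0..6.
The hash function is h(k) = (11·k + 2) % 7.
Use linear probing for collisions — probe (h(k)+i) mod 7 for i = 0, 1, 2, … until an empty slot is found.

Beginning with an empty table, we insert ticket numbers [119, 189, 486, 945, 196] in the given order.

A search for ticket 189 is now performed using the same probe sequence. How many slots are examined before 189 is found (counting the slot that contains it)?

119: h=2 => slot 2
189: h=2, probe 2,3 => slot 3
486: h=0 => slot 0
945: h=2, probe 2,3,4 => slot 4
196: h=2, probe 2,3,4,5 => slot 5
Table: [486, ., 119, 189, 945, 196, .]
Lookup 189: h=2, probe 2,3 → found at 3.

2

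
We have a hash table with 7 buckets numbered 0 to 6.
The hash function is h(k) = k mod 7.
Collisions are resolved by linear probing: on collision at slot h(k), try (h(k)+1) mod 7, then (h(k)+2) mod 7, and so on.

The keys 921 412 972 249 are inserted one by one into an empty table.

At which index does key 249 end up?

5

Insert 921: h=4, slot 4 empty -> index 4.
Insert 412: h=6, slot 6 empty -> index 6.
Insert 972: h=6, slot 6 occupied -> index 0.
Insert 249: h=4, slot 4 occupied -> index 5.
Table: [972, -, -, -, 921, 249, 412]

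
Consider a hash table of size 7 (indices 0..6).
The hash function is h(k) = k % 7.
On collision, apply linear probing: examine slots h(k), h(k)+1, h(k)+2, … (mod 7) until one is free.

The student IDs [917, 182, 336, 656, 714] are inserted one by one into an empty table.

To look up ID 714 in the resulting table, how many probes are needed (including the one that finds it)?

4

Insert 917: h=0, slot 0 empty -> index 0.
Insert 182: h=0, slot 0 occupied -> index 1.
Insert 336: h=0, slots 0,1 occupied -> index 2.
Insert 656: h=5, slot 5 empty -> index 5.
Insert 714: h=0, slots 0,1,2 occupied -> index 3.
Table: [917, 182, 336, 714, -, 656, -]
Lookup 714: h=0, probe 0,1,2,3 → found at 3.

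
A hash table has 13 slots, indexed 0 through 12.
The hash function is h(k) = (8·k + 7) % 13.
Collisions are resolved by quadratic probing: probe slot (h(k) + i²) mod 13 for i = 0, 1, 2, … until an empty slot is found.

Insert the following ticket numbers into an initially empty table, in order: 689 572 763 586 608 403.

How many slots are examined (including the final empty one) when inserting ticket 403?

689: h=7 -> slot 7
572: h=7, probe 7,8 -> slot 8
763: h=1 -> slot 1
586: h=2 -> slot 2
608: h=9 -> slot 9
403: h=7, probe 7,8,11 -> slot 11
Table: [—, 763, 586, —, —, —, —, 689, 572, 608, —, 403, —]

3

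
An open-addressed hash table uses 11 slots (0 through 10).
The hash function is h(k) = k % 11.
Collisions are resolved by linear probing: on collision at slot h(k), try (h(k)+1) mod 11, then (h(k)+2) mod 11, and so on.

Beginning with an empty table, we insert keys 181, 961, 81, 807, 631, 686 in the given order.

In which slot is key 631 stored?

8

Insert 181: h=5, slot 5 empty → index 5.
Insert 961: h=4, slot 4 empty → index 4.
Insert 81: h=4, slots 4,5 occupied → index 6.
Insert 807: h=4, slots 4,5,6 occupied → index 7.
Insert 631: h=4, slots 4,5,6,7 occupied → index 8.
Insert 686: h=4, slots 4,5,6,7,8 occupied → index 9.
Table: [—, —, —, —, 961, 181, 81, 807, 631, 686, —]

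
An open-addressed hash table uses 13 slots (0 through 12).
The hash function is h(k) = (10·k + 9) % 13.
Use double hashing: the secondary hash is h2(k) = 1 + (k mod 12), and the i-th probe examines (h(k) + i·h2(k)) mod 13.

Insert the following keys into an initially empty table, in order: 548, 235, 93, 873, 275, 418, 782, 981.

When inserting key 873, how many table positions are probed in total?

3

Insert 548: h=3, slot 3 empty -> index 3.
Insert 235: h=6, slot 6 empty -> index 6.
Insert 93: h=3, h2=10, slot 3 occupied -> index 0.
Insert 873: h=3, h2=10, slots 3,0 occupied -> index 10.
Insert 275: h=3, h2=12, slot 3 occupied -> index 2.
Insert 418: h=3, h2=11, slot 3 occupied -> index 1.
Insert 782: h=3, h2=3, slots 3,6 occupied -> index 9.
Insert 981: h=4, slot 4 empty -> index 4.
Table: [93, 418, 275, 548, 981, _, 235, _, _, 782, 873, _, _]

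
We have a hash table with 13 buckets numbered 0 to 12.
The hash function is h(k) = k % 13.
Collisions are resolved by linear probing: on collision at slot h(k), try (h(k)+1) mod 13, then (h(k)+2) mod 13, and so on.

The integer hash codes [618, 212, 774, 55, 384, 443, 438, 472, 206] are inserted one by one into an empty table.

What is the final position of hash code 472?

618: h=7 → slot 7
212: h=4 → slot 4
774: h=7, probe 7,8 → slot 8
55: h=3 → slot 3
384: h=7, probe 7,8,9 → slot 9
443: h=1 → slot 1
438: h=9, probe 9,10 → slot 10
472: h=4, probe 4,5 → slot 5
206: h=11 → slot 11
Table: [_, 443, _, 55, 212, 472, _, 618, 774, 384, 438, 206, _]

5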